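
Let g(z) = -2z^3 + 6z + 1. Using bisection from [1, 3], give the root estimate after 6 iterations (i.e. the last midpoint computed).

1.78125

z = 2 gives g = -3, negative; keep [1, 2]
z = 1.5 gives g = 3.25, positive; keep [1.5, 2]
z = 1.75 gives g = 0.78125, positive; keep [1.75, 2]
z = 1.875 gives g = -0.9336, negative; keep [1.75, 1.875]
z = 1.8125 gives g = -0.0337, negative; keep [1.75, 1.8125]
z = 1.78125 gives g = 0.3842, positive; keep [1.78125, 1.8125]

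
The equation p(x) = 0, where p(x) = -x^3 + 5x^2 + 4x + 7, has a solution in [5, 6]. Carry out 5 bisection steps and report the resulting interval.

midpoint 5.5: p = 13.875 > 0 → [5.5, 6]
midpoint 5.75: p = 5.203125 > 0 → [5.75, 6]
midpoint 5.875: p = 0.298828 > 0 → [5.875, 6]
midpoint 5.9375: p = -2.3005 < 0 → [5.875, 5.9375]
midpoint 5.90625: p = -0.9884 < 0 → [5.875, 5.90625]

[5.875, 5.90625]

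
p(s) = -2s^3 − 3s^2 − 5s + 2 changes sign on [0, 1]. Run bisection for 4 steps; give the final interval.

m = 0.5, p(m) = -1.5 (−); new bracket [0, 0.5]
m = 0.25, p(m) = 0.53125 (+); new bracket [0.25, 0.5]
m = 0.375, p(m) = -0.402344 (−); new bracket [0.25, 0.375]
m = 0.3125, p(m) = 0.0835 (+); new bracket [0.3125, 0.375]

[0.3125, 0.375]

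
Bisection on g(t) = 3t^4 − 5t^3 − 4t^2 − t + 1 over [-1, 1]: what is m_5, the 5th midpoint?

0.3125

g(0) = 1 > 0, so the root lies in [0, 1]
g(0.5) = -0.9375 < 0, so the root lies in [0, 0.5]
g(0.25) = 0.433594 > 0, so the root lies in [0.25, 0.5]
g(0.375) = -0.1418 < 0, so the root lies in [0.25, 0.375]
g(0.3125) = 0.1729 > 0, so the root lies in [0.3125, 0.375]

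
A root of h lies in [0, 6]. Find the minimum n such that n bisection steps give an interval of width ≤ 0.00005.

17

Width after n steps is 6/2^n. Need 2^n ≥ 6/0.00005 = 120000.
2^16 = 65536 < 120000 ≤ 2^17 = 131072, so n = 17.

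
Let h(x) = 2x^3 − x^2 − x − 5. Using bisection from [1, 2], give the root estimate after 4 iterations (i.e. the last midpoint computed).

1.6875

m = 1.5, h(m) = -2 (−); new bracket [1.5, 2]
m = 1.75, h(m) = 0.90625 (+); new bracket [1.5, 1.75]
m = 1.625, h(m) = -0.683594 (−); new bracket [1.625, 1.75]
m = 1.6875, h(m) = 0.0757 (+); new bracket [1.625, 1.6875]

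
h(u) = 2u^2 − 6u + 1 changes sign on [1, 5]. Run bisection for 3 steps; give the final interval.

[2.5, 3]

u = 3 gives h = 1, positive; keep [1, 3]
u = 2 gives h = -3, negative; keep [2, 3]
u = 2.5 gives h = -1.5, negative; keep [2.5, 3]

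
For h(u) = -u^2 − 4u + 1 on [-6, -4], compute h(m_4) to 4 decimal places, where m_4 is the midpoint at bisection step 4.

u = -5 gives h = -4, negative; keep [-5, -4]
u = -4.5 gives h = -1.25, negative; keep [-4.5, -4]
u = -4.25 gives h = -0.0625, negative; keep [-4.25, -4]
u = -4.125 gives h = 0.4844, positive; keep [-4.25, -4.125]

0.4844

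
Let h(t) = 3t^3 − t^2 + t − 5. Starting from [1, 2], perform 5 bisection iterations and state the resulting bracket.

[1.1875, 1.21875]

midpoint 1.5: h = 4.375 > 0 → [1, 1.5]
midpoint 1.25: h = 0.546875 > 0 → [1, 1.25]
midpoint 1.125: h = -0.869141 < 0 → [1.125, 1.25]
midpoint 1.1875: h = -0.199 < 0 → [1.1875, 1.25]
midpoint 1.21875: h = 0.1642 > 0 → [1.1875, 1.21875]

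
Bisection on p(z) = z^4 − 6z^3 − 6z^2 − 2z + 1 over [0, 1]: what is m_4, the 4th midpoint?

z = 0.5 gives p = -2.1875, negative; keep [0, 0.5]
z = 0.25 gives p = 0.035156, positive; keep [0.25, 0.5]
z = 0.375 gives p = -0.890381, negative; keep [0.25, 0.375]
z = 0.3125 gives p = -0.3845, negative; keep [0.25, 0.3125]

0.3125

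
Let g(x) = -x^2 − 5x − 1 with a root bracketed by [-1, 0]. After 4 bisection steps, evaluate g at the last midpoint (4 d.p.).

m = -0.5, g(m) = 1.25 (+); new bracket [-0.5, 0]
m = -0.25, g(m) = 0.1875 (+); new bracket [-0.25, 0]
m = -0.125, g(m) = -0.390625 (−); new bracket [-0.25, -0.125]
m = -0.1875, g(m) = -0.0977 (−); new bracket [-0.25, -0.1875]

-0.0977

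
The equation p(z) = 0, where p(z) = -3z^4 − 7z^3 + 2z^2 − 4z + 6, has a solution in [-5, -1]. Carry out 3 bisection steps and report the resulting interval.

[-3, -2.5]

m = -3, p(m) = -18 (−); new bracket [-3, -1]
m = -2, p(m) = 30 (+); new bracket [-3, -2]
m = -2.5, p(m) = 20.6875 (+); new bracket [-3, -2.5]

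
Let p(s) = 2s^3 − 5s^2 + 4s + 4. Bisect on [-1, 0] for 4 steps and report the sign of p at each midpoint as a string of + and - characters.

+---

p(-0.5) = 0.5 > 0, so the root lies in [-1, -0.5]
p(-0.75) = -2.65625 < 0, so the root lies in [-0.75, -0.5]
p(-0.625) = -0.941406 < 0, so the root lies in [-0.625, -0.5]
p(-0.5625) = -0.188 < 0, so the root lies in [-0.5625, -0.5]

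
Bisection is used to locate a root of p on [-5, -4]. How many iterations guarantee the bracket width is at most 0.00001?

17

Width after n steps is 1/2^n. Need 2^n ≥ 1/0.00001 = 100000.
2^16 = 65536 < 100000 ≤ 2^17 = 131072, so n = 17.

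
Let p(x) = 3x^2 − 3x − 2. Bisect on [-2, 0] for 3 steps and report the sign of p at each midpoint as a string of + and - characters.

x = -1 gives p = 4, positive; keep [-1, 0]
x = -0.5 gives p = 0.25, positive; keep [-0.5, 0]
x = -0.25 gives p = -1.0625, negative; keep [-0.5, -0.25]

++-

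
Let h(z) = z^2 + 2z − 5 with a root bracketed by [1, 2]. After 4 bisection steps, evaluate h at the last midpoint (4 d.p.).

m = 1.5, h(m) = 0.25 (+); new bracket [1, 1.5]
m = 1.25, h(m) = -0.9375 (−); new bracket [1.25, 1.5]
m = 1.375, h(m) = -0.359375 (−); new bracket [1.375, 1.5]
m = 1.4375, h(m) = -0.0586 (−); new bracket [1.4375, 1.5]

-0.0586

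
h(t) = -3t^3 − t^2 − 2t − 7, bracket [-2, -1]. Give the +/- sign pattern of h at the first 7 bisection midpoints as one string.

+-++++-

m = -1.5, h(m) = 3.875 (+); new bracket [-1.5, -1]
m = -1.25, h(m) = -0.203125 (−); new bracket [-1.5, -1.25]
m = -1.375, h(m) = 1.658203 (+); new bracket [-1.375, -1.25]
m = -1.3125, h(m) = 0.6853 (+); new bracket [-1.3125, -1.25]
m = -1.28125, h(m) = 0.2308 (+); new bracket [-1.28125, -1.25]
m = -1.265625, h(m) = 0.0113 (+); new bracket [-1.265625, -1.25]
m = -1.2578125, h(m) = -0.0965 (−); new bracket [-1.265625, -1.2578125]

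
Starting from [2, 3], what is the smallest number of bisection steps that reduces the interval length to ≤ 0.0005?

11

Width after n steps is 1/2^n. Need 2^n ≥ 1/0.0005 = 2000.
2^10 = 1024 < 2000 ≤ 2^11 = 2048, so n = 11.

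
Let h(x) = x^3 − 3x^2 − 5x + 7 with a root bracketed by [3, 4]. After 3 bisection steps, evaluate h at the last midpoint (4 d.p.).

h(3.5) = -4.375 < 0, so the root lies in [3.5, 4]
h(3.75) = -1.203125 < 0, so the root lies in [3.75, 4]
h(3.875) = 0.763672 > 0, so the root lies in [3.75, 3.875]

0.7637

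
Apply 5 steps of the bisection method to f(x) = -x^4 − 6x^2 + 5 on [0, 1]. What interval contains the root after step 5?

m = 0.5, f(m) = 3.4375 (+); new bracket [0.5, 1]
m = 0.75, f(m) = 1.308594 (+); new bracket [0.75, 1]
m = 0.875, f(m) = -0.179932 (−); new bracket [0.75, 0.875]
m = 0.8125, f(m) = 0.6033 (+); new bracket [0.8125, 0.875]
m = 0.84375, f(m) = 0.2217 (+); new bracket [0.84375, 0.875]

[0.84375, 0.875]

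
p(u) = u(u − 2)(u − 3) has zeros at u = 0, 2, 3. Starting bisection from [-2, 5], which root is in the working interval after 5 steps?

p(1.5) = 1.125 > 0, so the root lies in [-2, 1.5]
p(-0.25) = -1.828125 < 0, so the root lies in [-0.25, 1.5]
p(0.625) = 2.041016 > 0, so the root lies in [-0.25, 0.625]
p(0.1875) = 0.9558 > 0, so the root lies in [-0.25, 0.1875]
p(-0.03125) = -0.1924 < 0, so the root lies in [-0.03125, 0.1875]

0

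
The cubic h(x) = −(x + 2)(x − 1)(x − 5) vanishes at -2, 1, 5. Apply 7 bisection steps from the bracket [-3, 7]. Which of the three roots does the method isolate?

5

m = 2, h(m) = 12 (+); new bracket [2, 7]
m = 4.5, h(m) = 11.375 (+); new bracket [4.5, 7]
m = 5.75, h(m) = -27.609375 (−); new bracket [4.5, 5.75]
m = 5.125, h(m) = -3.6738 (−); new bracket [4.5, 5.125]
m = 4.8125, h(m) = 4.8699 (+); new bracket [4.8125, 5.125]
m = 4.96875, h(m) = 0.8643 (+); new bracket [4.96875, 5.125]
m = 5.046875, h(m) = -1.3368 (−); new bracket [4.96875, 5.046875]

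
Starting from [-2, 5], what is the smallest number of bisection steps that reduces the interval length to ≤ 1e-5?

20

Width after n steps is 7/2^n. Need 2^n ≥ 7/1e-5 = 700000.
2^19 = 524288 < 700000 ≤ 2^20 = 1048576, so n = 20.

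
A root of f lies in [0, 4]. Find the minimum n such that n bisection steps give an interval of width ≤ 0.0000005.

23

Width after n steps is 4/2^n. Need 2^n ≥ 4/0.0000005 = 8000000.
2^22 = 4194304 < 8000000 ≤ 2^23 = 8388608, so n = 23.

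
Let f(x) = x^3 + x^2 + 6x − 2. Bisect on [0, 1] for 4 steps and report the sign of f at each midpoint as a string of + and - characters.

+-++

x = 0.5 gives f = 1.375, positive; keep [0, 0.5]
x = 0.25 gives f = -0.421875, negative; keep [0.25, 0.5]
x = 0.375 gives f = 0.443359, positive; keep [0.25, 0.375]
x = 0.3125 gives f = 0.0032, positive; keep [0.25, 0.3125]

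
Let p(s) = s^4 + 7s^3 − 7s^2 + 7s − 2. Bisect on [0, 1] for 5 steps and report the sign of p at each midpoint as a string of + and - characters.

midpoint 0.5: p = 0.6875 > 0 → [0, 0.5]
midpoint 0.25: p = -0.574219 < 0 → [0.25, 0.5]
midpoint 0.375: p = 0.029541 > 0 → [0.25, 0.375]
midpoint 0.3125: p = -0.2729 < 0 → [0.3125, 0.375]
midpoint 0.34375: p = -0.1226 < 0 → [0.34375, 0.375]

+-+--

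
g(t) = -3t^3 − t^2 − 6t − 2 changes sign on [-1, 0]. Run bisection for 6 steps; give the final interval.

g(-0.5) = 1.125 > 0, so the root lies in [-0.5, 0]
g(-0.25) = -0.515625 < 0, so the root lies in [-0.5, -0.25]
g(-0.375) = 0.267578 > 0, so the root lies in [-0.375, -0.25]
g(-0.3125) = -0.1311 < 0, so the root lies in [-0.375, -0.3125]
g(-0.34375) = 0.0662 > 0, so the root lies in [-0.34375, -0.3125]
g(-0.328125) = -0.0329 < 0, so the root lies in [-0.34375, -0.328125]

[-0.34375, -0.328125]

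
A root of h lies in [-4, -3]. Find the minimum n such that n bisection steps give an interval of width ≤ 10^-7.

24

Width after n steps is 1/2^n. Need 2^n ≥ 1/10^-7 = 10000000.
2^23 = 8388608 < 10000000 ≤ 2^24 = 16777216, so n = 24.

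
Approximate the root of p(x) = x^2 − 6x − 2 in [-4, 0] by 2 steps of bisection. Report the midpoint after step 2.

x = -2 gives p = 14, positive; keep [-2, 0]
x = -1 gives p = 5, positive; keep [-1, 0]

-1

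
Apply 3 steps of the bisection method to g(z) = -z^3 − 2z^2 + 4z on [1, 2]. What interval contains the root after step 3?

midpoint 1.5: g = -1.875 < 0 → [1, 1.5]
midpoint 1.25: g = -0.078125 < 0 → [1, 1.25]
midpoint 1.125: g = 0.544922 > 0 → [1.125, 1.25]

[1.125, 1.25]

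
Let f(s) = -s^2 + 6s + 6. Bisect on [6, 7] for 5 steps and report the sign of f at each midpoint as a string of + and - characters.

midpoint 6.5: f = 2.75 > 0 → [6.5, 7]
midpoint 6.75: f = 0.9375 > 0 → [6.75, 7]
midpoint 6.875: f = -0.015625 < 0 → [6.75, 6.875]
midpoint 6.8125: f = 0.4648 > 0 → [6.8125, 6.875]
midpoint 6.84375: f = 0.2256 > 0 → [6.84375, 6.875]

++-++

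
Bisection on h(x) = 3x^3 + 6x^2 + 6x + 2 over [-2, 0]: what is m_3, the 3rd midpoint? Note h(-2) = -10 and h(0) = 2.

-0.75

x = -1 gives h = -1, negative; keep [-1, 0]
x = -0.5 gives h = 0.125, positive; keep [-1, -0.5]
x = -0.75 gives h = -0.390625, negative; keep [-0.75, -0.5]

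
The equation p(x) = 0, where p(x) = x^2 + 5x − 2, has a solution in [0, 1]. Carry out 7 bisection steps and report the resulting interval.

m = 0.5, p(m) = 0.75 (+); new bracket [0, 0.5]
m = 0.25, p(m) = -0.6875 (−); new bracket [0.25, 0.5]
m = 0.375, p(m) = 0.015625 (+); new bracket [0.25, 0.375]
m = 0.3125, p(m) = -0.3398 (−); new bracket [0.3125, 0.375]
m = 0.34375, p(m) = -0.1631 (−); new bracket [0.34375, 0.375]
m = 0.359375, p(m) = -0.074 (−); new bracket [0.359375, 0.375]
m = 0.3671875, p(m) = -0.0292 (−); new bracket [0.3671875, 0.375]

[0.3671875, 0.375]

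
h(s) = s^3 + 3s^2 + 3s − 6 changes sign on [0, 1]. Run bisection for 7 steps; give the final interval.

[0.90625, 0.9140625]

h(0.5) = -3.625 < 0, so the root lies in [0.5, 1]
h(0.75) = -1.640625 < 0, so the root lies in [0.75, 1]
h(0.875) = -0.408203 < 0, so the root lies in [0.875, 1]
h(0.9375) = 0.2732 > 0, so the root lies in [0.875, 0.9375]
h(0.90625) = -0.0731 < 0, so the root lies in [0.90625, 0.9375]
h(0.921875) = 0.0986 > 0, so the root lies in [0.90625, 0.921875]
h(0.9140625) = 0.0124 > 0, so the root lies in [0.90625, 0.9140625]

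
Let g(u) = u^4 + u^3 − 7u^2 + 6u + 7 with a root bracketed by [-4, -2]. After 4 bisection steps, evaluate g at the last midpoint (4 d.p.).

g(-3) = -20 < 0, so the root lies in [-4, -3]
g(-3.5) = 7.4375 > 0, so the root lies in [-3.5, -3]
g(-3.25) = -9.199219 < 0, so the root lies in [-3.5, -3.25]
g(-3.375) = -1.6814 < 0, so the root lies in [-3.5, -3.375]

-1.6814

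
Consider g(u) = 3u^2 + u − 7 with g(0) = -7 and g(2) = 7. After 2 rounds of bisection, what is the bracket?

u = 1 gives g = -3, negative; keep [1, 2]
u = 1.5 gives g = 1.25, positive; keep [1, 1.5]

[1, 1.5]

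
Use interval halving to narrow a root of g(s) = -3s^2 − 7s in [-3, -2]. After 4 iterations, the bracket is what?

m = -2.5, g(m) = -1.25 (−); new bracket [-2.5, -2]
m = -2.25, g(m) = 0.5625 (+); new bracket [-2.5, -2.25]
m = -2.375, g(m) = -0.296875 (−); new bracket [-2.375, -2.25]
m = -2.3125, g(m) = 0.1445 (+); new bracket [-2.375, -2.3125]

[-2.375, -2.3125]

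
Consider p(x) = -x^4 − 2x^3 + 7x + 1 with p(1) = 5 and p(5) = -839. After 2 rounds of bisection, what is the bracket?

[1, 2]

p(3) = -113 < 0, so the root lies in [1, 3]
p(2) = -17 < 0, so the root lies in [1, 2]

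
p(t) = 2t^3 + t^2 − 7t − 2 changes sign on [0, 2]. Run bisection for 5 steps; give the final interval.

p(1) = -6 < 0, so the root lies in [1, 2]
p(1.5) = -3.5 < 0, so the root lies in [1.5, 2]
p(1.75) = -0.46875 < 0, so the root lies in [1.75, 2]
p(1.875) = 1.5742 > 0, so the root lies in [1.75, 1.875]
p(1.8125) = 0.5063 > 0, so the root lies in [1.75, 1.8125]

[1.75, 1.8125]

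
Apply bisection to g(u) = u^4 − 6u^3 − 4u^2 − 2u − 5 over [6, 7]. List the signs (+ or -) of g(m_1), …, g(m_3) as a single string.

midpoint 6.5: g = -49.6875 < 0 → [6.5, 7]
midpoint 6.75: g = 29.910156 > 0 → [6.5, 6.75]
midpoint 6.625: g = -12.077881 < 0 → [6.625, 6.75]

-+-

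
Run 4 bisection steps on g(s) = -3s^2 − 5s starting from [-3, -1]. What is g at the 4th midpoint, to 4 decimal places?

m = -2, g(m) = -2 (−); new bracket [-2, -1]
m = -1.5, g(m) = 0.75 (+); new bracket [-2, -1.5]
m = -1.75, g(m) = -0.4375 (−); new bracket [-1.75, -1.5]
m = -1.625, g(m) = 0.2031 (+); new bracket [-1.75, -1.625]

0.2031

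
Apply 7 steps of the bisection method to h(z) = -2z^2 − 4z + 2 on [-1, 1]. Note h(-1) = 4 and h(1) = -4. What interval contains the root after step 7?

[0.40625, 0.421875]

h(0) = 2 > 0, so the root lies in [0, 1]
h(0.5) = -0.5 < 0, so the root lies in [0, 0.5]
h(0.25) = 0.875 > 0, so the root lies in [0.25, 0.5]
h(0.375) = 0.2188 > 0, so the root lies in [0.375, 0.5]
h(0.4375) = -0.1328 < 0, so the root lies in [0.375, 0.4375]
h(0.40625) = 0.0449 > 0, so the root lies in [0.40625, 0.4375]
h(0.421875) = -0.0435 < 0, so the root lies in [0.40625, 0.421875]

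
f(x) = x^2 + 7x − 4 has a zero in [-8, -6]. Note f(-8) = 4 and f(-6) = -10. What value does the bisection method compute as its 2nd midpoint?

midpoint -7: f = -4 < 0 → [-8, -7]
midpoint -7.5: f = -0.25 < 0 → [-8, -7.5]

-7.5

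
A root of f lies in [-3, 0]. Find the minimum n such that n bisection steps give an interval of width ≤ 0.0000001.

Width after n steps is 3/2^n. Need 2^n ≥ 3/0.0000001 = 30000000.
2^24 = 16777216 < 30000000 ≤ 2^25 = 33554432, so n = 25.

25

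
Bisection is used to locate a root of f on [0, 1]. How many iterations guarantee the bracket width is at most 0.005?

Width after n steps is 1/2^n. Need 2^n ≥ 1/0.005 = 200.
2^7 = 128 < 200 ≤ 2^8 = 256, so n = 8.

8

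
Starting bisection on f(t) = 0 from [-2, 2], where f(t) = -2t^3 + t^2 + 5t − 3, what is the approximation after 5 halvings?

m = 0, f(m) = -3 (−); new bracket [-2, 0]
m = -1, f(m) = -5 (−); new bracket [-2, -1]
m = -1.5, f(m) = -1.5 (−); new bracket [-2, -1.5]
m = -1.75, f(m) = 2.0312 (+); new bracket [-1.75, -1.5]
m = -1.625, f(m) = 0.0977 (+); new bracket [-1.625, -1.5]

-1.625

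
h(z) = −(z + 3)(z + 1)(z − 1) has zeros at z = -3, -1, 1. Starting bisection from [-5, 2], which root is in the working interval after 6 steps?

-3

h(-1.5) = -1.875 < 0, so the root lies in [-5, -1.5]
h(-3.25) = 2.390625 > 0, so the root lies in [-3.25, -1.5]
h(-2.375) = -2.900391 < 0, so the root lies in [-3.25, -2.375]
h(-2.8125) = -1.2957 < 0, so the root lies in [-3.25, -2.8125]
h(-3.03125) = 0.2559 > 0, so the root lies in [-3.03125, -2.8125]
h(-2.921875) = -0.5889 < 0, so the root lies in [-3.03125, -2.921875]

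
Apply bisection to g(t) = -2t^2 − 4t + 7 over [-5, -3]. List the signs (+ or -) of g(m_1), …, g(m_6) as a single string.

----++

t = -4 gives g = -9, negative; keep [-4, -3]
t = -3.5 gives g = -3.5, negative; keep [-3.5, -3]
t = -3.25 gives g = -1.125, negative; keep [-3.25, -3]
t = -3.125 gives g = -0.0312, negative; keep [-3.125, -3]
t = -3.0625 gives g = 0.4922, positive; keep [-3.125, -3.0625]
t = -3.09375 gives g = 0.2324, positive; keep [-3.125, -3.09375]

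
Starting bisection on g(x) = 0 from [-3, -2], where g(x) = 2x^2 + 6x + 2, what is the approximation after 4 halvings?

-2.5625

g(-2.5) = -0.5 < 0, so the root lies in [-3, -2.5]
g(-2.75) = 0.625 > 0, so the root lies in [-2.75, -2.5]
g(-2.625) = 0.03125 > 0, so the root lies in [-2.625, -2.5]
g(-2.5625) = -0.2422 < 0, so the root lies in [-2.625, -2.5625]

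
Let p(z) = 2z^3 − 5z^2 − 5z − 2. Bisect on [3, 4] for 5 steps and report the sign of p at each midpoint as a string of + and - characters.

+-+-+

p(3.5) = 5 > 0, so the root lies in [3, 3.5]
p(3.25) = -2.40625 < 0, so the root lies in [3.25, 3.5]
p(3.375) = 1.058594 > 0, so the root lies in [3.25, 3.375]
p(3.3125) = -0.7319 < 0, so the root lies in [3.3125, 3.375]
p(3.34375) = 0.1486 > 0, so the root lies in [3.3125, 3.34375]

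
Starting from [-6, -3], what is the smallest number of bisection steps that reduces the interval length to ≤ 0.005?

10

Width after n steps is 3/2^n. Need 2^n ≥ 3/0.005 = 600.
2^9 = 512 < 600 ≤ 2^10 = 1024, so n = 10.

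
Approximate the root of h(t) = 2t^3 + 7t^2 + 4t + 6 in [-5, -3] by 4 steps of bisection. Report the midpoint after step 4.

m = -4, h(m) = -26 (−); new bracket [-4, -3]
m = -3.5, h(m) = -8 (−); new bracket [-3.5, -3]
m = -3.25, h(m) = -1.71875 (−); new bracket [-3.25, -3]
m = -3.125, h(m) = 0.8242 (+); new bracket [-3.25, -3.125]

-3.125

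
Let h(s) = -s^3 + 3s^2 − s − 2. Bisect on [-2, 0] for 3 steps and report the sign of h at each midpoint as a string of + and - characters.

+-+

midpoint -1: h = 3 > 0 → [-1, 0]
midpoint -0.5: h = -0.625 < 0 → [-1, -0.5]
midpoint -0.75: h = 0.859375 > 0 → [-0.75, -0.5]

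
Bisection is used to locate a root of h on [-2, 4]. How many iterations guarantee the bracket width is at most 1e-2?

10

Width after n steps is 6/2^n. Need 2^n ≥ 6/1e-2 = 600.
2^9 = 512 < 600 ≤ 2^10 = 1024, so n = 10.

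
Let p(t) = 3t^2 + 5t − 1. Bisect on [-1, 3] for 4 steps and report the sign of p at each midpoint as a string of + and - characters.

+-++

p(1) = 7 > 0, so the root lies in [-1, 1]
p(0) = -1 < 0, so the root lies in [0, 1]
p(0.5) = 2.25 > 0, so the root lies in [0, 0.5]
p(0.25) = 0.4375 > 0, so the root lies in [0, 0.25]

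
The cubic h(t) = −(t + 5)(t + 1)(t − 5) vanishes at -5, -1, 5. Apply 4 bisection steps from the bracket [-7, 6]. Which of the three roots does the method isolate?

5

midpoint -0.5: h = 12.375 > 0 → [-0.5, 6]
midpoint 2.75: h = 65.390625 > 0 → [2.75, 6]
midpoint 4.375: h = 31.494141 > 0 → [4.375, 6]
midpoint 5.1875: h = -11.8191 < 0 → [4.375, 5.1875]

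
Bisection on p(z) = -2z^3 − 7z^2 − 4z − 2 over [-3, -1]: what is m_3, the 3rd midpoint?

midpoint -2: p = -6 < 0 → [-3, -2]
midpoint -2.5: p = -4.5 < 0 → [-3, -2.5]
midpoint -2.75: p = -2.34375 < 0 → [-3, -2.75]

-2.75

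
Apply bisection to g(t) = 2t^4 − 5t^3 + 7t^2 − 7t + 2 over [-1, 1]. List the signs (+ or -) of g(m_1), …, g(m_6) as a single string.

+-++-+

m = 0, g(m) = 2 (+); new bracket [0, 1]
m = 0.5, g(m) = -0.25 (−); new bracket [0, 0.5]
m = 0.25, g(m) = 0.617188 (+); new bracket [0.25, 0.5]
m = 0.375, g(m) = 0.1353 (+); new bracket [0.375, 0.5]
m = 0.4375, g(m) = -0.0681 (−); new bracket [0.375, 0.4375]
m = 0.40625, g(m) = 0.0308 (+); new bracket [0.40625, 0.4375]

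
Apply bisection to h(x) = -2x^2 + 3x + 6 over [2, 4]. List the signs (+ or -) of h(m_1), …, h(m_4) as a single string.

h(3) = -3 < 0, so the root lies in [2, 3]
h(2.5) = 1 > 0, so the root lies in [2.5, 3]
h(2.75) = -0.875 < 0, so the root lies in [2.5, 2.75]
h(2.625) = 0.0938 > 0, so the root lies in [2.625, 2.75]

-+-+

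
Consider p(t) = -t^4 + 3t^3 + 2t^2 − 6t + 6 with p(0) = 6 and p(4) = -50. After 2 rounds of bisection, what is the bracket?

p(2) = 10 > 0, so the root lies in [2, 4]
p(3) = 6 > 0, so the root lies in [3, 4]

[3, 4]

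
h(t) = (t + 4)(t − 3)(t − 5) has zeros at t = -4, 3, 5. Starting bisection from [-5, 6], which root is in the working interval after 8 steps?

m = 0.5, h(m) = 50.625 (+); new bracket [-5, 0.5]
m = -2.25, h(m) = 66.609375 (+); new bracket [-5, -2.25]
m = -3.625, h(m) = 21.427734 (+); new bracket [-5, -3.625]
m = -4.3125, h(m) = -21.2805 (−); new bracket [-4.3125, -3.625]
m = -3.96875, h(m) = 1.9532 (+); new bracket [-4.3125, -3.96875]
m = -4.140625, h(m) = -9.1786 (−); new bracket [-4.140625, -3.96875]
m = -4.0546875, h(m) = -3.4933 (−); new bracket [-4.0546875, -3.96875]
m = -4.01171875, h(m) = -0.7405 (−); new bracket [-4.01171875, -3.96875]

-4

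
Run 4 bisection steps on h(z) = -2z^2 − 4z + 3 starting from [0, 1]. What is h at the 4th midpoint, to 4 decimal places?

0.1172

z = 0.5 gives h = 0.5, positive; keep [0.5, 1]
z = 0.75 gives h = -1.125, negative; keep [0.5, 0.75]
z = 0.625 gives h = -0.28125, negative; keep [0.5, 0.625]
z = 0.5625 gives h = 0.1172, positive; keep [0.5625, 0.625]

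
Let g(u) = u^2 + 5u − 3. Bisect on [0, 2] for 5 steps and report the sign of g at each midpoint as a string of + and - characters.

+-+++

midpoint 1: g = 3 > 0 → [0, 1]
midpoint 0.5: g = -0.25 < 0 → [0.5, 1]
midpoint 0.75: g = 1.3125 > 0 → [0.5, 0.75]
midpoint 0.625: g = 0.5156 > 0 → [0.5, 0.625]
midpoint 0.5625: g = 0.1289 > 0 → [0.5, 0.5625]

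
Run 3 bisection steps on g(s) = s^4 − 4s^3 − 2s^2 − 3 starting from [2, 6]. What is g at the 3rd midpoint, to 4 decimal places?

g(4) = -35 < 0, so the root lies in [4, 6]
g(5) = 72 > 0, so the root lies in [4, 5]
g(4.5) = 2.0625 > 0, so the root lies in [4, 4.5]

2.0625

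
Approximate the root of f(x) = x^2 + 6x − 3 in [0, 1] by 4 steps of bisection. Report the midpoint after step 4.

0.4375

midpoint 0.5: f = 0.25 > 0 → [0, 0.5]
midpoint 0.25: f = -1.4375 < 0 → [0.25, 0.5]
midpoint 0.375: f = -0.609375 < 0 → [0.375, 0.5]
midpoint 0.4375: f = -0.1836 < 0 → [0.4375, 0.5]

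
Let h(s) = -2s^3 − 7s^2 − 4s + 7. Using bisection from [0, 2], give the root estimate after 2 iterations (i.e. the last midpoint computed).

0.5

h(1) = -6 < 0, so the root lies in [0, 1]
h(0.5) = 3 > 0, so the root lies in [0.5, 1]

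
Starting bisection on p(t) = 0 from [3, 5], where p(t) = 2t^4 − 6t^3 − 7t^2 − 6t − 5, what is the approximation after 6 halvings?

t = 4 gives p = -13, negative; keep [4, 5]
t = 4.5 gives p = 99.625, positive; keep [4, 4.5]
t = 4.25 gives p = 34.976562, positive; keep [4, 4.25]
t = 4.125 gives p = 9.0669, positive; keep [4, 4.125]
t = 4.0625 gives p = -2.4272, negative; keep [4.0625, 4.125]
t = 4.09375 gives p = 3.2022, positive; keep [4.0625, 4.09375]

4.09375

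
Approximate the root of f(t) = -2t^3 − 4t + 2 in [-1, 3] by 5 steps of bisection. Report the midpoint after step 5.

midpoint 1: f = -4 < 0 → [-1, 1]
midpoint 0: f = 2 > 0 → [0, 1]
midpoint 0.5: f = -0.25 < 0 → [0, 0.5]
midpoint 0.25: f = 0.9688 > 0 → [0.25, 0.5]
midpoint 0.375: f = 0.3945 > 0 → [0.375, 0.5]

0.375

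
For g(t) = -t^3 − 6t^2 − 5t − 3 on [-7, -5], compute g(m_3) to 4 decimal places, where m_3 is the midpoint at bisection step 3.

g(-6) = 27 > 0, so the root lies in [-6, -5]
g(-5.5) = 9.375 > 0, so the root lies in [-5.5, -5]
g(-5.25) = 2.578125 > 0, so the root lies in [-5.25, -5]

2.5781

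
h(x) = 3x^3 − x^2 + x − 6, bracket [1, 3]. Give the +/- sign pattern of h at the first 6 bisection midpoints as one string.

++-++-

x = 2 gives h = 16, positive; keep [1, 2]
x = 1.5 gives h = 3.375, positive; keep [1, 1.5]
x = 1.25 gives h = -0.453125, negative; keep [1.25, 1.5]
x = 1.375 gives h = 1.2832, positive; keep [1.25, 1.375]
x = 1.3125 gives h = 0.3728, positive; keep [1.25, 1.3125]
x = 1.28125 gives h = -0.0504, negative; keep [1.28125, 1.3125]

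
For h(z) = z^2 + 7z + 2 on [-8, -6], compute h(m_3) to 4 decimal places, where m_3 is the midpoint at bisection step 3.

midpoint -7: h = 2 > 0 → [-7, -6]
midpoint -6.5: h = -1.25 < 0 → [-7, -6.5]
midpoint -6.75: h = 0.3125 > 0 → [-6.75, -6.5]

0.3125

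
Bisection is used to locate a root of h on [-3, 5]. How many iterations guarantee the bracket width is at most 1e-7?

Width after n steps is 8/2^n. Need 2^n ≥ 8/1e-7 = 80000000.
2^26 = 67108864 < 80000000 ≤ 2^27 = 134217728, so n = 27.

27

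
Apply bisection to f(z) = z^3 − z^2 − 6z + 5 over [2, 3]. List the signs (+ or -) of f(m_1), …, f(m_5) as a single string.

-++-+

f(2.5) = -0.625 < 0, so the root lies in [2.5, 3]
f(2.75) = 1.734375 > 0, so the root lies in [2.5, 2.75]
f(2.625) = 0.447266 > 0, so the root lies in [2.5, 2.625]
f(2.5625) = -0.115 < 0, so the root lies in [2.5625, 2.625]
f(2.59375) = 0.1595 > 0, so the root lies in [2.5625, 2.59375]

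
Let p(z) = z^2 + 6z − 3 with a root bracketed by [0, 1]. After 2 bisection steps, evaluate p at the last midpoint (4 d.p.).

midpoint 0.5: p = 0.25 > 0 → [0, 0.5]
midpoint 0.25: p = -1.4375 < 0 → [0.25, 0.5]

-1.4375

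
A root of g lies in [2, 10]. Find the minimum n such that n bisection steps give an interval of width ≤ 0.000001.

Width after n steps is 8/2^n. Need 2^n ≥ 8/0.000001 = 8000000.
2^22 = 4194304 < 8000000 ≤ 2^23 = 8388608, so n = 23.

23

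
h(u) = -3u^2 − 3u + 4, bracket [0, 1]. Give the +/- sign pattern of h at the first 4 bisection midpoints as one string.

++--

u = 0.5 gives h = 1.75, positive; keep [0.5, 1]
u = 0.75 gives h = 0.0625, positive; keep [0.75, 1]
u = 0.875 gives h = -0.921875, negative; keep [0.75, 0.875]
u = 0.8125 gives h = -0.418, negative; keep [0.75, 0.8125]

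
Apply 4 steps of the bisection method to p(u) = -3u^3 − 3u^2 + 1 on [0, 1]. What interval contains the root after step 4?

[0.4375, 0.5]

p(0.5) = -0.125 < 0, so the root lies in [0, 0.5]
p(0.25) = 0.765625 > 0, so the root lies in [0.25, 0.5]
p(0.375) = 0.419922 > 0, so the root lies in [0.375, 0.5]
p(0.4375) = 0.1746 > 0, so the root lies in [0.4375, 0.5]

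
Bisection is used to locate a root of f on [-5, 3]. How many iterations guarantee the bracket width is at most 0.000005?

21

Width after n steps is 8/2^n. Need 2^n ≥ 8/0.000005 = 1600000.
2^20 = 1048576 < 1600000 ≤ 2^21 = 2097152, so n = 21.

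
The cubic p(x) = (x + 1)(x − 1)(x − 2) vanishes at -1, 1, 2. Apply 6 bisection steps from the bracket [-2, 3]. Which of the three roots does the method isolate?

-1

p(0.5) = 1.125 > 0, so the root lies in [-2, 0.5]
p(-0.75) = 1.203125 > 0, so the root lies in [-2, -0.75]
p(-1.375) = -3.005859 < 0, so the root lies in [-1.375, -0.75]
p(-1.0625) = -0.3948 < 0, so the root lies in [-1.0625, -0.75]
p(-0.90625) = 0.5194 > 0, so the root lies in [-1.0625, -0.90625]
p(-0.984375) = 0.0925 > 0, so the root lies in [-1.0625, -0.984375]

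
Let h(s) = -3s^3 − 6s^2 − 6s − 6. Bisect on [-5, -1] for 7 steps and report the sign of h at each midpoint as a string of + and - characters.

++-+++-

s = -3 gives h = 39, positive; keep [-3, -1]
s = -2 gives h = 6, positive; keep [-2, -1]
s = -1.5 gives h = -0.375, negative; keep [-2, -1.5]
s = -1.75 gives h = 2.2031, positive; keep [-1.75, -1.5]
s = -1.625 gives h = 0.7793, positive; keep [-1.625, -1.5]
s = -1.5625 gives h = 0.1707, positive; keep [-1.5625, -1.5]
s = -1.53125 gives h = -0.1098, negative; keep [-1.5625, -1.53125]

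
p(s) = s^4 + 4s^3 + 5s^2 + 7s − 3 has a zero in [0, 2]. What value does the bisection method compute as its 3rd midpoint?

0.25

p(1) = 14 > 0, so the root lies in [0, 1]
p(0.5) = 2.3125 > 0, so the root lies in [0, 0.5]
p(0.25) = -0.871094 < 0, so the root lies in [0.25, 0.5]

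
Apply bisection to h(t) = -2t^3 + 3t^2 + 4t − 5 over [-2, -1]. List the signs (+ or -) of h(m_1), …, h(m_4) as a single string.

h(-1.5) = 2.5 > 0, so the root lies in [-1.5, -1]
h(-1.25) = -1.40625 < 0, so the root lies in [-1.5, -1.25]
h(-1.375) = 0.371094 > 0, so the root lies in [-1.375, -1.25]
h(-1.3125) = -0.5601 < 0, so the root lies in [-1.375, -1.3125]

+-+-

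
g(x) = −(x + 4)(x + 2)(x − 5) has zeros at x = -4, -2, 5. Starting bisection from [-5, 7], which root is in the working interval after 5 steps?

x = 1 gives g = 60, positive; keep [1, 7]
x = 4 gives g = 48, positive; keep [4, 7]
x = 5.5 gives g = -35.625, negative; keep [4, 5.5]
x = 4.75 gives g = 14.7656, positive; keep [4.75, 5.5]
x = 5.125 gives g = -8.127, negative; keep [4.75, 5.125]

5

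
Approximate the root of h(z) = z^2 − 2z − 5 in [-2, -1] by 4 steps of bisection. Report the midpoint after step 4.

-1.4375

h(-1.5) = 0.25 > 0, so the root lies in [-1.5, -1]
h(-1.25) = -0.9375 < 0, so the root lies in [-1.5, -1.25]
h(-1.375) = -0.359375 < 0, so the root lies in [-1.5, -1.375]
h(-1.4375) = -0.0586 < 0, so the root lies in [-1.5, -1.4375]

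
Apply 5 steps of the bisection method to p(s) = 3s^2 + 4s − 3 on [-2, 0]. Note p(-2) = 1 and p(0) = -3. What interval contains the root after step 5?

[-1.875, -1.8125]

m = -1, p(m) = -4 (−); new bracket [-2, -1]
m = -1.5, p(m) = -2.25 (−); new bracket [-2, -1.5]
m = -1.75, p(m) = -0.8125 (−); new bracket [-2, -1.75]
m = -1.875, p(m) = 0.0469 (+); new bracket [-1.875, -1.75]
m = -1.8125, p(m) = -0.3945 (−); new bracket [-1.875, -1.8125]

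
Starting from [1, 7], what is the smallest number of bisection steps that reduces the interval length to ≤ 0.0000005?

24

Width after n steps is 6/2^n. Need 2^n ≥ 6/0.0000005 = 12000000.
2^23 = 8388608 < 12000000 ≤ 2^24 = 16777216, so n = 24.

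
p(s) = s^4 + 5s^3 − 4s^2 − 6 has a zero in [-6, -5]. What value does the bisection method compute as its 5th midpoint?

s = -5.5 gives p = -43.8125, negative; keep [-6, -5.5]
s = -5.75 gives p = 4.332031, positive; keep [-5.75, -5.5]
s = -5.625 gives p = -21.325928, negative; keep [-5.75, -5.625]
s = -5.6875 gives p = -8.9062, negative; keep [-5.75, -5.6875]
s = -5.71875 gives p = -2.3911, negative; keep [-5.75, -5.71875]

-5.71875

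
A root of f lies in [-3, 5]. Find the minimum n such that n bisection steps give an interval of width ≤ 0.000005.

Width after n steps is 8/2^n. Need 2^n ≥ 8/0.000005 = 1600000.
2^20 = 1048576 < 1600000 ≤ 2^21 = 2097152, so n = 21.

21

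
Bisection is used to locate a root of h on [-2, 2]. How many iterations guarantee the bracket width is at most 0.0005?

Width after n steps is 4/2^n. Need 2^n ≥ 4/0.0005 = 8000.
2^12 = 4096 < 8000 ≤ 2^13 = 8192, so n = 13.

13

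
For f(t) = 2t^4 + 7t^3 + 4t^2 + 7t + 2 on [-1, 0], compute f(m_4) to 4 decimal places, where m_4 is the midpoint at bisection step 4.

f(-0.5) = -1.25 < 0, so the root lies in [-0.5, 0]
f(-0.25) = 0.398438 > 0, so the root lies in [-0.5, -0.25]
f(-0.375) = -0.39209 < 0, so the root lies in [-0.375, -0.25]
f(-0.3125) = 0.0086 > 0, so the root lies in [-0.375, -0.3125]

0.0086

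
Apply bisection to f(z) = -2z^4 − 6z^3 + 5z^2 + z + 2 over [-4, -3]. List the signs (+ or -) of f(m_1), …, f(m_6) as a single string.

+-+-+-

m = -3.5, f(m) = 16.875 (+); new bracket [-4, -3.5]
m = -3.75, f(m) = -10.539062 (−); new bracket [-3.75, -3.5]
m = -3.625, f(m) = 4.534668 (+); new bracket [-3.75, -3.625]
m = -3.6875, f(m) = -2.6436 (−); new bracket [-3.6875, -3.625]
m = -3.65625, f(m) = 1.033 (+); new bracket [-3.6875, -3.65625]
m = -3.671875, f(m) = -0.7831 (−); new bracket [-3.671875, -3.65625]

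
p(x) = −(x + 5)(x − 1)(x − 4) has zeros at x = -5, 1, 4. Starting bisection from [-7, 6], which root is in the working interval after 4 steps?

midpoint -0.5: p = -30.375 < 0 → [-7, -0.5]
midpoint -3.75: p = -46.015625 < 0 → [-7, -3.75]
midpoint -5.375: p = 22.412109 > 0 → [-5.375, -3.75]
midpoint -4.5625: p = -20.8376 < 0 → [-5.375, -4.5625]

-5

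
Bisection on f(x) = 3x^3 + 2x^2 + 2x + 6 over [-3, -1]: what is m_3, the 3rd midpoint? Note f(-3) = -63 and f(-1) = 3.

midpoint -2: f = -14 < 0 → [-2, -1]
midpoint -1.5: f = -2.625 < 0 → [-1.5, -1]
midpoint -1.25: f = 0.765625 > 0 → [-1.5, -1.25]

-1.25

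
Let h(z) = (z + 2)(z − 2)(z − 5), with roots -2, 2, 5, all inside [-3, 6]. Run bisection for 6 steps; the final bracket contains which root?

m = 1.5, h(m) = 6.125 (+); new bracket [-3, 1.5]
m = -0.75, h(m) = 19.765625 (+); new bracket [-3, -0.75]
m = -1.875, h(m) = 3.330078 (+); new bracket [-3, -1.875]
m = -2.4375, h(m) = -14.4392 (−); new bracket [-2.4375, -1.875]
m = -2.15625, h(m) = -4.6474 (−); new bracket [-2.15625, -1.875]
m = -2.015625, h(m) = -0.4402 (−); new bracket [-2.015625, -1.875]

-2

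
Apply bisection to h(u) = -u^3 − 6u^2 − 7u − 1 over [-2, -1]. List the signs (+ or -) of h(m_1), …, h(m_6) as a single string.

-+-+-+

h(-1.5) = -0.625 < 0, so the root lies in [-1.5, -1]
h(-1.25) = 0.328125 > 0, so the root lies in [-1.5, -1.25]
h(-1.375) = -0.119141 < 0, so the root lies in [-1.375, -1.25]
h(-1.3125) = 0.1125 > 0, so the root lies in [-1.375, -1.3125]
h(-1.34375) = -0.0014 < 0, so the root lies in [-1.34375, -1.3125]
h(-1.328125) = 0.0561 > 0, so the root lies in [-1.34375, -1.328125]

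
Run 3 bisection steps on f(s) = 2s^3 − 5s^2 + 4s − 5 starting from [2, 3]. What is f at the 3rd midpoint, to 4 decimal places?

s = 2.5 gives f = 5, positive; keep [2, 2.5]
s = 2.25 gives f = 1.46875, positive; keep [2, 2.25]
s = 2.125 gives f = 0.113281, positive; keep [2, 2.125]

0.1133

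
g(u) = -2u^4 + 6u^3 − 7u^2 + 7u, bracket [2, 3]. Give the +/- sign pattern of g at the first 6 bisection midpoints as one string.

--+---

u = 2.5 gives g = -10.625, negative; keep [2, 2.5]
u = 2.25 gives g = -2.601562, negative; keep [2, 2.25]
u = 2.125 gives g = 0.058105, positive; keep [2.125, 2.25]
u = 2.1875 gives g = -1.1739, negative; keep [2.125, 2.1875]
u = 2.15625 gives g = -0.5345, negative; keep [2.125, 2.15625]
u = 2.140625 gives g = -0.2324, negative; keep [2.125, 2.140625]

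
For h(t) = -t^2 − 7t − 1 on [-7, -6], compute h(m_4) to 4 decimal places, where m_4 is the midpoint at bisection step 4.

m = -6.5, h(m) = 2.25 (+); new bracket [-7, -6.5]
m = -6.75, h(m) = 0.6875 (+); new bracket [-7, -6.75]
m = -6.875, h(m) = -0.140625 (−); new bracket [-6.875, -6.75]
m = -6.8125, h(m) = 0.2773 (+); new bracket [-6.875, -6.8125]

0.2773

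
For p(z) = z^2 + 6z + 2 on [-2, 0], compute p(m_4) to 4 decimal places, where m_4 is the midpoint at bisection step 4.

-0.1094

midpoint -1: p = -3 < 0 → [-1, 0]
midpoint -0.5: p = -0.75 < 0 → [-0.5, 0]
midpoint -0.25: p = 0.5625 > 0 → [-0.5, -0.25]
midpoint -0.375: p = -0.1094 < 0 → [-0.375, -0.25]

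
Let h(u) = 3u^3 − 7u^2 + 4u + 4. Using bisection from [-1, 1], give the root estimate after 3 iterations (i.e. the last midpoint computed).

-0.25

m = 0, h(m) = 4 (+); new bracket [-1, 0]
m = -0.5, h(m) = -0.125 (−); new bracket [-0.5, 0]
m = -0.25, h(m) = 2.515625 (+); new bracket [-0.5, -0.25]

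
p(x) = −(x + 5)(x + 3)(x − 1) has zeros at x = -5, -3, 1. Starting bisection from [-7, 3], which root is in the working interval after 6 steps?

m = -2, p(m) = 9 (+); new bracket [-2, 3]
m = 0.5, p(m) = 9.625 (+); new bracket [0.5, 3]
m = 1.75, p(m) = -24.046875 (−); new bracket [0.5, 1.75]
m = 1.125, p(m) = -3.1582 (−); new bracket [0.5, 1.125]
m = 0.8125, p(m) = 4.155 (+); new bracket [0.8125, 1.125]
m = 0.96875, p(m) = 0.7403 (+); new bracket [0.96875, 1.125]

1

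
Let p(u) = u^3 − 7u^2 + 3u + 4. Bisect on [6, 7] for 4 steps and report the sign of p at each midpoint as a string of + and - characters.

midpoint 6.5: p = 2.375 > 0 → [6, 6.5]
midpoint 6.25: p = -6.546875 < 0 → [6.25, 6.5]
midpoint 6.375: p = -2.275391 < 0 → [6.375, 6.5]
midpoint 6.4375: p = 0.0017 > 0 → [6.375, 6.4375]

+--+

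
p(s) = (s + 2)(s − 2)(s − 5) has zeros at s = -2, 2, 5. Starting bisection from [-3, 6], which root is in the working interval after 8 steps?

-2

s = 1.5 gives p = 6.125, positive; keep [-3, 1.5]
s = -0.75 gives p = 19.765625, positive; keep [-3, -0.75]
s = -1.875 gives p = 3.330078, positive; keep [-3, -1.875]
s = -2.4375 gives p = -14.4392, negative; keep [-2.4375, -1.875]
s = -2.15625 gives p = -4.6474, negative; keep [-2.15625, -1.875]
s = -2.015625 gives p = -0.4402, negative; keep [-2.015625, -1.875]
s = -1.9453125 gives p = 1.4985, positive; keep [-2.015625, -1.9453125]
s = -1.98046875 gives p = 0.5427, positive; keep [-2.015625, -1.98046875]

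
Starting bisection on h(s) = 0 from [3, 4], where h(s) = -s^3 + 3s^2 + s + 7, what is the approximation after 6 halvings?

midpoint 3.5: h = 4.375 > 0 → [3.5, 4]
midpoint 3.75: h = 0.203125 > 0 → [3.75, 4]
midpoint 3.875: h = -2.263672 < 0 → [3.75, 3.875]
midpoint 3.8125: h = -0.9973 < 0 → [3.75, 3.8125]
midpoint 3.78125: h = -0.3889 < 0 → [3.75, 3.78125]
midpoint 3.765625: h = -0.0909 < 0 → [3.75, 3.765625]

3.765625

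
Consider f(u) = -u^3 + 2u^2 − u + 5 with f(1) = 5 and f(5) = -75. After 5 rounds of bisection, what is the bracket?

midpoint 3: f = -7 < 0 → [1, 3]
midpoint 2: f = 3 > 0 → [2, 3]
midpoint 2.5: f = -0.625 < 0 → [2, 2.5]
midpoint 2.25: f = 1.4844 > 0 → [2.25, 2.5]
midpoint 2.375: f = 0.5098 > 0 → [2.375, 2.5]

[2.375, 2.5]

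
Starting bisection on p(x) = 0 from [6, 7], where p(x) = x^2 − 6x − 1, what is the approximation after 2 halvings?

6.25

m = 6.5, p(m) = 2.25 (+); new bracket [6, 6.5]
m = 6.25, p(m) = 0.5625 (+); new bracket [6, 6.25]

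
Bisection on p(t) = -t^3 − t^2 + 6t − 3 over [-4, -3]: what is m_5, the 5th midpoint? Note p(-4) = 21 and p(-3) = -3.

p(-3.5) = 6.625 > 0, so the root lies in [-3.5, -3]
p(-3.25) = 1.265625 > 0, so the root lies in [-3.25, -3]
p(-3.125) = -0.998047 < 0, so the root lies in [-3.25, -3.125]
p(-3.1875) = 0.1003 > 0, so the root lies in [-3.1875, -3.125]
p(-3.15625) = -0.4571 < 0, so the root lies in [-3.1875, -3.15625]

-3.15625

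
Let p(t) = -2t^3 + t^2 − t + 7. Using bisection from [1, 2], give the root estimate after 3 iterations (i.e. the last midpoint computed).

1.625

m = 1.5, p(m) = 1 (+); new bracket [1.5, 2]
m = 1.75, p(m) = -2.40625 (−); new bracket [1.5, 1.75]
m = 1.625, p(m) = -0.566406 (−); new bracket [1.5, 1.625]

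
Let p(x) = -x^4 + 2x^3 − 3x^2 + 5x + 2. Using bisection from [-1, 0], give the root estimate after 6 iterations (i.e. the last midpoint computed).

p(-0.5) = -1.5625 < 0, so the root lies in [-0.5, 0]
p(-0.25) = 0.527344 > 0, so the root lies in [-0.5, -0.25]
p(-0.375) = -0.422119 < 0, so the root lies in [-0.375, -0.25]
p(-0.3125) = 0.074 > 0, so the root lies in [-0.375, -0.3125]
p(-0.34375) = -0.1684 < 0, so the root lies in [-0.34375, -0.3125]
p(-0.328125) = -0.0459 < 0, so the root lies in [-0.328125, -0.3125]

-0.328125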